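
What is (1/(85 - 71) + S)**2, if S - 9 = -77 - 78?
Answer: 4173849/196 ≈ 21295.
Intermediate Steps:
S = -146 (S = 9 + (-77 - 78) = 9 - 155 = -146)
(1/(85 - 71) + S)**2 = (1/(85 - 71) - 146)**2 = (1/14 - 146)**2 = (-2043/14)**2 = 4173849/196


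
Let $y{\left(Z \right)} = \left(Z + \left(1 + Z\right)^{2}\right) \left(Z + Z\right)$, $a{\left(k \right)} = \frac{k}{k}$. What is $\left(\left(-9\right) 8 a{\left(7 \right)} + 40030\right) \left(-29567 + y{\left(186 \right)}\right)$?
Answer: $521375700094$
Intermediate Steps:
$a{\left(k \right)} = 1$
$y{\left(Z \right)} = 2 Z \left(Z + \left(1 + Z\right)^{2}\right)$ ($y{\left(Z \right)} = \left(Z + \left(1 + Z\right)^{2}\right) 2 Z = 2 Z \left(Z + \left(1 + Z\right)^{2}\right)$)
$\left(\left(-9\right) 8 a{\left(7 \right)} + 40030\right) \left(-29567 + y{\left(186 \right)}\right) = \left(\left(-9\right) 8 \cdot 1 + 40030\right) \left(-29567 + 2 \cdot 186 \left(186 + \left(1 + 186\right)^{2}\right)\right) = \left(\left(-72\right) 1 + 40030\right) \left(-29567 + 2 \cdot 186 \left(186 + 187^{2}\right)\right) = \left(-72 + 40030\right) \left(-29567 + 2 \cdot 186 \left(186 + 34969\right)\right) = 39958 \left(-29567 + 2 \cdot 186 \cdot 35155\right) = 39958 \left(-29567 + 13077660\right) = 39958 \cdot 13048093 = 521375700094$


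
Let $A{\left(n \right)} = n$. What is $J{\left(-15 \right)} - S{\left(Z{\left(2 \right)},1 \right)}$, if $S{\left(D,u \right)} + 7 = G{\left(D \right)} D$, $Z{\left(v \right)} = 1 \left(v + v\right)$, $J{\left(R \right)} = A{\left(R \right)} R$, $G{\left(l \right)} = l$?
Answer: $216$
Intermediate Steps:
$J{\left(R \right)} = R^{2}$ ($J{\left(R \right)} = R R = R^{2}$)
$Z{\left(v \right)} = 2 v$ ($Z{\left(v \right)} = 1 \cdot 2 v = 2 v$)
$S{\left(D,u \right)} = -7 + D^{2}$ ($S{\left(D,u \right)} = -7 + D D = -7 + D^{2}$)
$J{\left(-15 \right)} - S{\left(Z{\left(2 \right)},1 \right)} = \left(-15\right)^{2} - \left(-7 + \left(2 \cdot 2\right)^{2}\right) = 225 - \left(-7 + 4^{2}\right) = 225 - \left(-7 + 16\right) = 225 - 9 = 216$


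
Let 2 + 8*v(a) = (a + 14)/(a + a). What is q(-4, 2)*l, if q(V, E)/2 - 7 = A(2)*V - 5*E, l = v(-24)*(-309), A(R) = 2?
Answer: -48719/32 ≈ -1522.5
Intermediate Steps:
v(a) = -¼ + (14 + a)/(16*a) (v(a) = -¼ + ((a + 14)/(a + a))/8 = -¼ + ((14 + a)/((2*a)))/8 = -¼ + ((14 + a)*(1/(2*a)))/8 = -¼ + ((14 + a)/(2*a))/8 = -¼ + (14 + a)/(16*a))
l = 4429/64 (l = ((1/16)*(14 - 3*(-24))/(-24))*(-309) = ((1/16)*(-1/24)*(14 + 72))*(-309) = ((1/16)*(-1/24)*86)*(-309) = -43/192*(-309) = 4429/64 ≈ 69.203)
q(V, E) = 14 - 10*E + 4*V (q(V, E) = 14 + 2*(2*V - 5*E) = 14 + 2*(-5*E + 2*V) = 14 + (-10*E + 4*V) = 14 - 10*E + 4*V)
q(-4, 2)*l = (14 - 10*2 + 4*(-4))*(4429/64) = (14 - 20 - 16)*(4429/64) = -22*4429/64 = -48719/32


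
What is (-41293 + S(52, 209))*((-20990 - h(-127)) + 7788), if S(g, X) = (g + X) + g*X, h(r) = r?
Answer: 394394300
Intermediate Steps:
S(g, X) = X + g + X*g (S(g, X) = (X + g) + X*g = X + g + X*g)
(-41293 + S(52, 209))*((-20990 - h(-127)) + 7788) = (-41293 + (209 + 52 + 209*52))*((-20990 - 1*(-127)) + 7788) = (-41293 + (209 + 52 + 10868))*((-20990 + 127) + 7788) = (-41293 + 11129)*(-20863 + 7788) = -30164*(-13075) = 394394300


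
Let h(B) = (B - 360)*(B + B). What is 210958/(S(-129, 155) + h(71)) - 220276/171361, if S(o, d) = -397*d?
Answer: -2025667034/606103857 ≈ -3.3421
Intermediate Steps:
h(B) = 2*B*(-360 + B) (h(B) = (-360 + B)*(2*B) = 2*B*(-360 + B))
210958/(S(-129, 155) + h(71)) - 220276/171361 = 210958/(-397*155 + 2*71*(-360 + 71)) - 220276/171361 = 210958/(-61535 + 2*71*(-289)) - 220276*1/171361 = 210958/(-61535 - 41038) - 220276/171361 = 210958/(-102573) - 220276/171361 = 210958*(-1/102573) - 220276/171361 = -210958/102573 - 220276/171361 = -2025667034/606103857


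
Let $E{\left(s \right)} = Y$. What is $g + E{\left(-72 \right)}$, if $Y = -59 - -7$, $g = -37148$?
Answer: $-37200$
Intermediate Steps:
$Y = -52$ ($Y = -59 + 7 = -52$)
$E{\left(s \right)} = -52$
$g + E{\left(-72 \right)} = -37148 - 52 = -37200$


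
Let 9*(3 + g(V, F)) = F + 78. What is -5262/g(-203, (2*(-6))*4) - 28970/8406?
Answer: -66363043/4203 ≈ -15789.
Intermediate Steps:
g(V, F) = 17/3 + F/9 (g(V, F) = -3 + (F + 78)/9 = -3 + (78 + F)/9 = -3 + (26/3 + F/9) = 17/3 + F/9)
-5262/g(-203, (2*(-6))*4) - 28970/8406 = -5262/(17/3 + ((2*(-6))*4)/9) - 28970/8406 = -5262/(17/3 + (-12*4)/9) - 28970*1/8406 = -5262/(17/3 + (1/9)*(-48)) - 14485/4203 = -5262/(17/3 - 16/3) - 14485/4203 = -5262/1/3 - 14485/4203 = -5262*3 - 14485/4203 = -15786 - 14485/4203 = -66363043/4203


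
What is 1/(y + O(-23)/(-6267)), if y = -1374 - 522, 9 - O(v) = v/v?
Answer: -6267/11882240 ≈ -0.00052743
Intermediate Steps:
O(v) = 8 (O(v) = 9 - v/v = 9 - 1*1 = 9 - 1 = 8)
y = -1896
1/(y + O(-23)/(-6267)) = 1/(-1896 + 8/(-6267)) = 1/(-1896 + 8*(-1/6267)) = 1/(-1896 - 8/6267) = 1/(-11882240/6267) = -6267/11882240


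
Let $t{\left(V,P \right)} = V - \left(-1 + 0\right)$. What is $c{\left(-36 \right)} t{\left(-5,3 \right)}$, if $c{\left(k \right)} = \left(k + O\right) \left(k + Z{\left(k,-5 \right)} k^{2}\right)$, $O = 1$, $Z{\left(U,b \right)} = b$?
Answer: $-912240$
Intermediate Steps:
$t{\left(V,P \right)} = 1 + V$ ($t{\left(V,P \right)} = V - -1 = V + 1 = 1 + V$)
$c{\left(k \right)} = \left(1 + k\right) \left(k - 5 k^{2}\right)$ ($c{\left(k \right)} = \left(k + 1\right) \left(k - 5 k^{2}\right) = \left(1 + k\right) \left(k - 5 k^{2}\right)$)
$c{\left(-36 \right)} t{\left(-5,3 \right)} = - 36 \left(1 - 5 \left(-36\right)^{2} - -144\right) \left(1 - 5\right) = - 36 \left(1 - 6480 + 144\right) \left(-4\right) = \left(-36\right) \left(-6335\right) \left(-4\right) = 228060 \left(-4\right) = -912240$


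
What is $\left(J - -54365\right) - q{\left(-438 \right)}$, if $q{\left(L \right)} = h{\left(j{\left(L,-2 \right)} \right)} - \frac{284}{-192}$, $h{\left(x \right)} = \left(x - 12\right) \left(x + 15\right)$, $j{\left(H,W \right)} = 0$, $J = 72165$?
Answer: $\frac{6082009}{48} \approx 1.2671 \cdot 10^{5}$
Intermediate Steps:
$h{\left(x \right)} = \left(-12 + x\right) \left(15 + x\right)$
$q{\left(L \right)} = - \frac{8569}{48}$ ($q{\left(L \right)} = \left(-180 + 0^{2} + 3 \cdot 0\right) - \frac{284}{-192} = \left(-180 + 0 + 0\right) - - \frac{71}{48} = -180 + \frac{71}{48} = - \frac{8569}{48}$)
$\left(J - -54365\right) - q{\left(-438 \right)} = \left(72165 - -54365\right) - - \frac{8569}{48} = \left(72165 + 54365\right) + \frac{8569}{48} = 126530 + \frac{8569}{48} = \frac{6082009}{48}$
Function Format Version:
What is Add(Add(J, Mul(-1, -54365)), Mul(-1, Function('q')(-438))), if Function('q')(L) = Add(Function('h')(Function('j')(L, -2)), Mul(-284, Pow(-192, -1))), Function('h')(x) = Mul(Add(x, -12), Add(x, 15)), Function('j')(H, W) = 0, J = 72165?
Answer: Rational(6082009, 48) ≈ 1.2671e+5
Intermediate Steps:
Function('h')(x) = Mul(Add(-12, x), Add(15, x))
Function('q')(L) = Rational(-8569, 48) (Function('q')(L) = Add(Add(-180, Pow(0, 2), Mul(3, 0)), Mul(-284, Pow(-192, -1))) = Add(Add(-180, 0, 0), Mul(-284, Rational(-1, 192))) = Add(-180, Rational(71, 48)) = Rational(-8569, 48))
Add(Add(J, Mul(-1, -54365)), Mul(-1, Function('q')(-438))) = Add(Add(72165, Mul(-1, -54365)), Mul(-1, Rational(-8569, 48))) = Add(Add(72165, 54365), Rational(8569, 48)) = Add(126530, Rational(8569, 48)) = Rational(6082009, 48)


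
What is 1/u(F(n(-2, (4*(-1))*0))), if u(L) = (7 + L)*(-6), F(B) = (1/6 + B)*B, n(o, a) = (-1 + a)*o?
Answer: -1/68 ≈ -0.014706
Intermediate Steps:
n(o, a) = o*(-1 + a)
F(B) = B*(⅙ + B) (F(B) = (1*(⅙) + B)*B = (⅙ + B)*B = B*(⅙ + B))
u(L) = -42 - 6*L
1/u(F(n(-2, (4*(-1))*0))) = 1/(-42 - 6*(-2*(-1 + (4*(-1))*0))*(⅙ - 2*(-1 + (4*(-1))*0))) = 1/(-42 - 6*(-2*(-1 - 4*0))*(⅙ - 2*(-1 - 4*0))) = 1/(-42 - 6*(-2*(-1 + 0))*(⅙ - 2*(-1 + 0))) = 1/(-42 - 6*(-2*(-1))*(⅙ - 2*(-1))) = 1/(-42 - 12*(⅙ + 2)) = 1/(-42 - 12*13/6) = 1/(-42 - 6*13/3) = 1/(-42 - 26) = 1/(-68) = -1/68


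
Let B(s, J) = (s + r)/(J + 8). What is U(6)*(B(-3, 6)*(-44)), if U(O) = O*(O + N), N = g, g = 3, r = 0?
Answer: 3564/7 ≈ 509.14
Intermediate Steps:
N = 3
U(O) = O*(3 + O) (U(O) = O*(O + 3) = O*(3 + O))
B(s, J) = s/(8 + J) (B(s, J) = (s + 0)/(J + 8) = s/(8 + J))
U(6)*(B(-3, 6)*(-44)) = (6*(3 + 6))*(-3/(8 + 6)*(-44)) = (6*9)*(-3/14*(-44)) = 54*(-3*1/14*(-44)) = 54*(-3/14*(-44)) = 54*(66/7) = 3564/7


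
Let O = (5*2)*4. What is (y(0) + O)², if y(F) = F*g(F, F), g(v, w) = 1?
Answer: 1600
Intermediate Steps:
y(F) = F (y(F) = F*1 = F)
O = 40 (O = 10*4 = 40)
(y(0) + O)² = (0 + 40)² = 40² = 1600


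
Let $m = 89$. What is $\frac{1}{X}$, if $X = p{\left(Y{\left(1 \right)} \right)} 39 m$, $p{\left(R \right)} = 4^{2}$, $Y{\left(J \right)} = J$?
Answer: $\frac{1}{55536} \approx 1.8006 \cdot 10^{-5}$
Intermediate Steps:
$p{\left(R \right)} = 16$
$X = 55536$ ($X = 16 \cdot 39 \cdot 89 = 624 \cdot 89 = 55536$)
$\frac{1}{X} = \frac{1}{55536}$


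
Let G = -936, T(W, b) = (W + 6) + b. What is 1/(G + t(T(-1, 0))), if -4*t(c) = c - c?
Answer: -1/936 ≈ -0.0010684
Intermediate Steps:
T(W, b) = 6 + W + b (T(W, b) = (6 + W) + b = 6 + W + b)
t(c) = 0 (t(c) = -(c - c)/4 = -¼*0 = 0)
1/(G + t(T(-1, 0))) = 1/(-936 + 0) = 1/(-936) = -1/936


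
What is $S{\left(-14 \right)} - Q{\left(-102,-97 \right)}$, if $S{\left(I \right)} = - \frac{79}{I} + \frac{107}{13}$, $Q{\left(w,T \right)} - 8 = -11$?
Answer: $\frac{3071}{182} \approx 16.874$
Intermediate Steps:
$Q{\left(w,T \right)} = -3$ ($Q{\left(w,T \right)} = 8 - 11 = -3$)
$S{\left(I \right)} = \frac{107}{13} - \frac{79}{I}$ ($S{\left(I \right)} = - \frac{79}{I} + 107 \cdot \frac{1}{13} = - \frac{79}{I} + \frac{107}{13} = \frac{107}{13} - \frac{79}{I}$)
$S{\left(-14 \right)} - Q{\left(-102,-97 \right)} = \left(\frac{107}{13} - \frac{79}{-14}\right) - -3 = \left(\frac{107}{13} - - \frac{79}{14}\right) + 3 = \left(\frac{107}{13} + \frac{79}{14}\right) + 3 = \frac{2525}{182} + 3 = \frac{3071}{182}$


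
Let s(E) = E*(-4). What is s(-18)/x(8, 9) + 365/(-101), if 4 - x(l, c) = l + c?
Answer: -12017/1313 ≈ -9.1523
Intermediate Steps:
x(l, c) = 4 - c - l (x(l, c) = 4 - (l + c) = 4 - (c + l) = 4 + (-c - l) = 4 - c - l)
s(E) = -4*E
s(-18)/x(8, 9) + 365/(-101) = (-4*(-18))/(4 - 1*9 - 1*8) + 365/(-101) = 72/(4 - 9 - 8) + 365*(-1/101) = 72/(-13) - 365/101 = 72*(-1/13) - 365/101 = -72/13 - 365/101 = -12017/1313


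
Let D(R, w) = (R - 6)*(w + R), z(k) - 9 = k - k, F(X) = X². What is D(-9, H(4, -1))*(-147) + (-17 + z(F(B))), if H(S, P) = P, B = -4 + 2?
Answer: -22058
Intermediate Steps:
B = -2
z(k) = 9 (z(k) = 9 + (k - k) = 9 + 0 = 9)
D(R, w) = (-6 + R)*(R + w)
D(-9, H(4, -1))*(-147) + (-17 + z(F(B))) = ((-9)² - 6*(-9) - 6*(-1) - 9*(-1))*(-147) + (-17 + 9) = (81 + 54 + 6 + 9)*(-147) - 8 = 150*(-147) - 8 = -22050 - 8 = -22058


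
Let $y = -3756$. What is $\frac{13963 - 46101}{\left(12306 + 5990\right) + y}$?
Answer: $- \frac{16069}{7270} \approx -2.2103$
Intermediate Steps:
$\frac{13963 - 46101}{\left(12306 + 5990\right) + y} = \frac{13963 - 46101}{\left(12306 + 5990\right) - 3756} = - \frac{32138}{18296 - 3756} = - \frac{32138}{14540} = \left(-32138\right) \frac{1}{14540} = - \frac{16069}{7270}$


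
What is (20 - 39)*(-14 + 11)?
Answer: 57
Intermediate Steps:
(20 - 39)*(-14 + 11) = -19*(-3) = 57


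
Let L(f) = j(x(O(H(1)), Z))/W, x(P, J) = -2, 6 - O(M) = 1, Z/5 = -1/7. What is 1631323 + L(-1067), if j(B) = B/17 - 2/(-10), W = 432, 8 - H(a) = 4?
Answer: 59902180567/36720 ≈ 1.6313e+6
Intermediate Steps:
H(a) = 4 (H(a) = 8 - 1*4 = 8 - 4 = 4)
Z = -5/7 (Z = 5*(-1/7) = 5*(-1*⅐) = 5*(-⅐) = -5/7 ≈ -0.71429)
O(M) = 5 (O(M) = 6 - 1*1 = 6 - 1 = 5)
j(B) = ⅕ + B/17 (j(B) = B*(1/17) - 2*(-⅒) = B/17 + ⅕ = ⅕ + B/17)
L(f) = 7/36720 (L(f) = (⅕ + (1/17)*(-2))/432 = (⅕ - 2/17)*(1/432) = (7/85)*(1/432) = 7/36720)
1631323 + L(-1067) = 1631323 + 7/36720 = 59902180567/36720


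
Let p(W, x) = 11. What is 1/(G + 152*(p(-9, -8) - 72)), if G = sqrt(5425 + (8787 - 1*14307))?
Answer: -488/4524741 - I*sqrt(95)/85970079 ≈ -0.00010785 - 1.1337e-7*I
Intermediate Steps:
G = I*sqrt(95) (G = sqrt(5425 + (8787 - 14307)) = sqrt(5425 - 5520) = sqrt(-95) = I*sqrt(95) ≈ 9.7468*I)
1/(G + 152*(p(-9, -8) - 72)) = 1/(I*sqrt(95) + 152*(11 - 72)) = 1/(I*sqrt(95) + 152*(-61)) = 1/(I*sqrt(95) - 9272) = 1/(-9272 + I*sqrt(95))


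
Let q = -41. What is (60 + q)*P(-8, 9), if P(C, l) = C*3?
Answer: -456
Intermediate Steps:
P(C, l) = 3*C
(60 + q)*P(-8, 9) = (60 - 41)*(3*(-8)) = 19*(-24) = -456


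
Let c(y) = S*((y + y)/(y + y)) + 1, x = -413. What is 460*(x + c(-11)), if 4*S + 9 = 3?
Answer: -190210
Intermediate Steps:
S = -3/2 (S = -9/4 + (1/4)*3 = -9/4 + 3/4 = -3/2 ≈ -1.5000)
c(y) = -1/2 (c(y) = -3*(y + y)/(2*(y + y)) + 1 = -3*2*y/(2*(2*y)) + 1 = -3*2*y*1/(2*y)/2 + 1 = -3/2*1 + 1 = -3/2 + 1 = -1/2)
460*(x + c(-11)) = 460*(-413 - 1/2) = 460*(-827/2) = -190210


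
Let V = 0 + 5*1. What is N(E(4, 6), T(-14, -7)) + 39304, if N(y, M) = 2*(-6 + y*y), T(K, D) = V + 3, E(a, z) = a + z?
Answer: 39492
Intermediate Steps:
V = 5 (V = 0 + 5 = 5)
T(K, D) = 8 (T(K, D) = 5 + 3 = 8)
N(y, M) = -12 + 2*y² (N(y, M) = 2*(-6 + y²) = -12 + 2*y²)
N(E(4, 6), T(-14, -7)) + 39304 = (-12 + 2*(4 + 6)²) + 39304 = (-12 + 2*10²) + 39304 = (-12 + 2*100) + 39304 = (-12 + 200) + 39304 = 188 + 39304 = 39492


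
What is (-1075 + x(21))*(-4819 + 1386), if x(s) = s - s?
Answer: 3690475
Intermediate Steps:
x(s) = 0
(-1075 + x(21))*(-4819 + 1386) = (-1075 + 0)*(-4819 + 1386) = -1075*(-3433) = 3690475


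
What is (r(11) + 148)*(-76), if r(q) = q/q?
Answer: -11324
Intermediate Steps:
r(q) = 1
(r(11) + 148)*(-76) = (1 + 148)*(-76) = 149*(-76) = -11324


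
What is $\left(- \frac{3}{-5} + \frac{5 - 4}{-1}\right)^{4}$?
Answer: $\frac{16}{625} \approx 0.0256$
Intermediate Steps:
$\left(- \frac{3}{-5} + \frac{5 - 4}{-1}\right)^{4} = \left(\left(-3\right) \left(- \frac{1}{5}\right) + 1 \left(-1\right)\right)^{4} = \left(\frac{3}{5} - 1\right)^{4} = \left(- \frac{2}{5}\right)^{4} = \frac{16}{625}$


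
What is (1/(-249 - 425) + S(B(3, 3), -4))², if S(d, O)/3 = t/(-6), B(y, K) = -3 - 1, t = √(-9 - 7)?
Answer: -1817103/454276 + 2*I/337 ≈ -4.0 + 0.0059347*I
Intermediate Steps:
t = 4*I (t = √(-16) = 4*I ≈ 4.0*I)
B(y, K) = -4
S(d, O) = -2*I (S(d, O) = 3*((4*I)/(-6)) = 3*((4*I)*(-⅙)) = 3*(-2*I/3) = -2*I)
(1/(-249 - 425) + S(B(3, 3), -4))² = (1/(-249 - 425) - 2*I)² = (1/(-674) - 2*I)² = (-1/674 - 2*I)²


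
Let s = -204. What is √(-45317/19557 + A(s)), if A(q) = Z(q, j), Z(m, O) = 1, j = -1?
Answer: 4*I*√3498530/6519 ≈ 1.1477*I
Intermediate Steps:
A(q) = 1
√(-45317/19557 + A(s)) = √(-45317/19557 + 1) = √(-25760/19557) = 4*I*√3498530/6519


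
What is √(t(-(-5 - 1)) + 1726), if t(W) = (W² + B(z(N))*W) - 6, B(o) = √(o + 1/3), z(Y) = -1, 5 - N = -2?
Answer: √(1756 + 2*I*√6) ≈ 41.905 + 0.0585*I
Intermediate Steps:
N = 7 (N = 5 - 1*(-2) = 5 + 2 = 7)
B(o) = √(⅓ + o) (B(o) = √(o + ⅓) = √(⅓ + o))
t(W) = -6 + W² + I*W*√6/3 (t(W) = (W² + (√(3 + 9*(-1))/3)*W) - 6 = (W² + (√(3 - 9)/3)*W) - 6 = (W² + (√(-6)/3)*W) - 6 = (W² + ((I*√6)/3)*W) - 6 = (W² + (I*√6/3)*W) - 6 = (W² + I*W*√6/3) - 6 = -6 + W² + I*W*√6/3)
√(t(-(-5 - 1)) + 1726) = √((-6 + (-(-5 - 1))² + I*(-(-5 - 1))*√6/3) + 1726) = √((-6 + (-1*(-6))² + I*(-1*(-6))*√6/3) + 1726) = √((-6 + 6² + (⅓)*I*6*√6) + 1726) = √((-6 + 36 + 2*I*√6) + 1726) = √((30 + 2*I*√6) + 1726) = √(1756 + 2*I*√6)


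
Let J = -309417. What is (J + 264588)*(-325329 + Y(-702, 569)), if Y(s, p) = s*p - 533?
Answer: 32514473700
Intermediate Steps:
Y(s, p) = -533 + p*s (Y(s, p) = p*s - 533 = -533 + p*s)
(J + 264588)*(-325329 + Y(-702, 569)) = (-309417 + 264588)*(-325329 + (-533 + 569*(-702))) = -44829*(-325329 + (-533 - 399438)) = -44829*(-325329 - 399971) = -44829*(-725300) = 32514473700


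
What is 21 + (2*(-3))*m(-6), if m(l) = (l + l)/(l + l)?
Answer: 15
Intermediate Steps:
m(l) = 1 (m(l) = (2*l)/((2*l)) = (2*l)*(1/(2*l)) = 1)
21 + (2*(-3))*m(-6) = 21 + (2*(-3))*1 = 21 - 6*1 = 21 - 6 = 15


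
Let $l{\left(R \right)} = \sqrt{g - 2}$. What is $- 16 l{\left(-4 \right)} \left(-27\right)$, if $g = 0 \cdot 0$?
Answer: $432 i \sqrt{2} \approx 610.94 i$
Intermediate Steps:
$g = 0$
$l{\left(R \right)} = i \sqrt{2}$ ($l{\left(R \right)} = \sqrt{0 - 2} = \sqrt{-2} = i \sqrt{2}$)
$- 16 l{\left(-4 \right)} \left(-27\right) = - 16 i \sqrt{2} \left(-27\right) = 432 i \sqrt{2}$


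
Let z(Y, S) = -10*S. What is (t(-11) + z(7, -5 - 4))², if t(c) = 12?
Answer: 10404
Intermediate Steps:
(t(-11) + z(7, -5 - 4))² = (12 - 10*(-5 - 4))² = (12 - 10*(-9))² = (12 + 90)² = 102² = 10404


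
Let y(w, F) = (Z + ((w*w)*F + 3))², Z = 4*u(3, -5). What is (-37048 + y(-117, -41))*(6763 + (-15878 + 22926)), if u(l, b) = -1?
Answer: 4350486068017572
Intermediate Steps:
Z = -4 (Z = 4*(-1) = -4)
y(w, F) = (-1 + F*w²)² (y(w, F) = (-4 + ((w*w)*F + 3))² = (-4 + (w²*F + 3))² = (-4 + (F*w² + 3))² = (-4 + (3 + F*w²))² = (-1 + F*w²)²)
(-37048 + y(-117, -41))*(6763 + (-15878 + 22926)) = (-37048 + (-1 - 41*(-117)²)²)*(6763 + (-15878 + 22926)) = (-37048 + (-1 - 41*13689)²)*(6763 + 7048) = (-37048 + (-1 - 561249)²)*13811 = (-37048 + (-561250)²)*13811 = (-37048 + 315001562500)*13811 = 315001525452*13811 = 4350486068017572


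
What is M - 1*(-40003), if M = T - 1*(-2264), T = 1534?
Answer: 43801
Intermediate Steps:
M = 3798 (M = 1534 - 1*(-2264) = 1534 + 2264 = 3798)
M - 1*(-40003) = 3798 - 1*(-40003) = 3798 + 40003 = 43801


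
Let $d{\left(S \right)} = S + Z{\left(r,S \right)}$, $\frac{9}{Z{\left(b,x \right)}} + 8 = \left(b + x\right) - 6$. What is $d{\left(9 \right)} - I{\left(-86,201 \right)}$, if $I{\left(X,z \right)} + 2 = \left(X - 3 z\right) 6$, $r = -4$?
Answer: $4144$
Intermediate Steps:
$Z{\left(b,x \right)} = \frac{9}{-14 + b + x}$ ($Z{\left(b,x \right)} = \frac{9}{-8 - \left(6 - b - x\right)} = \frac{9}{-8 + \left(-6 + b + x\right)} = \frac{9}{-14 + b + x}$)
$d{\left(S \right)} = S + \frac{9}{-18 + S}$ ($d{\left(S \right)} = S + \frac{9}{-14 - 4 + S} = S + \frac{9}{-18 + S}$)
$I{\left(X,z \right)} = -2 - 18 z + 6 X$ ($I{\left(X,z \right)} = -2 + \left(X - 3 z\right) 6 = -2 + \left(- 18 z + 6 X\right) = -2 - 18 z + 6 X$)
$d{\left(9 \right)} - I{\left(-86,201 \right)} = \frac{9 + 9 \left(-18 + 9\right)}{-18 + 9} - \left(-2 - 3618 + 6 \left(-86\right)\right) = \frac{9 + 9 \left(-9\right)}{-9} - \left(-2 - 3618 - 516\right) = - \frac{9 - 81}{9} - -4136 = \left(- \frac{1}{9}\right) \left(-72\right) + 4136 = 8 + 4136 = 4144$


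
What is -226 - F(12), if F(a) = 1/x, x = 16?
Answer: -3617/16 ≈ -226.06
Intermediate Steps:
F(a) = 1/16
-226 - F(12) = -226 - 1*1/16 = -226 - 1/16 = -3617/16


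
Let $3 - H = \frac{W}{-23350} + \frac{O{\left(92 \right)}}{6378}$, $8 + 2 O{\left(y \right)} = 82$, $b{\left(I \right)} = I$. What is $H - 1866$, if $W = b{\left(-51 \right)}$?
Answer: $- \frac{69362721532}{37231575} \approx -1863.0$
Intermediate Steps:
$O{\left(y \right)} = 37$ ($O{\left(y \right)} = -4 + \frac{1}{2} \cdot 82 = -4 + 41 = 37$)
$W = -51$
$H = \frac{111397418}{37231575}$ ($H = 3 - \left(- \frac{51}{-23350} + \frac{37}{6378}\right) = 3 - \left(\left(-51\right) \left(- \frac{1}{23350}\right) + 37 \cdot \frac{1}{6378}\right) = 3 - \left(\frac{51}{23350} + \frac{37}{6378}\right) = 3 - \frac{297307}{37231575} = \frac{111397418}{37231575} \approx 2.992$)
$H - 1866 = \frac{111397418}{37231575} - 1866 = - \frac{69362721532}{37231575}$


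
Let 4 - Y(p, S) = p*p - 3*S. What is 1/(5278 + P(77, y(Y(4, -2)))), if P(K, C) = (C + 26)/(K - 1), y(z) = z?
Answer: 19/100284 ≈ 0.00018946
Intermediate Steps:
Y(p, S) = 4 - p² + 3*S (Y(p, S) = 4 - (p*p - 3*S) = 4 - (p² - 3*S) = 4 + (-p² + 3*S) = 4 - p² + 3*S)
P(K, C) = (26 + C)/(-1 + K)
1/(5278 + P(77, y(Y(4, -2)))) = 1/(5278 + (26 + (4 - 1*4² + 3*(-2)))/(-1 + 77)) = 1/(5278 + (26 + (4 - 1*16 - 6))/76) = 1/(5278 + (26 + (4 - 16 - 6))/76) = 1/(5278 + (26 - 18)/76) = 1/(5278 + (1/76)*8) = 1/(5278 + 2/19) = 1/(100284/19) = 19/100284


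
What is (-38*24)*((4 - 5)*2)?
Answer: 1824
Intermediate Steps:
(-38*24)*((4 - 5)*2) = -(-912)*2 = -912*(-2) = 1824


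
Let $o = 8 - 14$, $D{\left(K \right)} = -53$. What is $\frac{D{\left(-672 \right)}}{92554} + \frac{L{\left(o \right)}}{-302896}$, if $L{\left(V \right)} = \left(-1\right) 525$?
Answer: $\frac{1478971}{1274283472} \approx 0.0011606$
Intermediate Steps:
$o = -6$ ($o = 8 - 14 = -6$)
$L{\left(V \right)} = -525$
$\frac{D{\left(-672 \right)}}{92554} + \frac{L{\left(o \right)}}{-302896} = - \frac{53}{92554} - \frac{525}{-302896} = \left(-53\right) \frac{1}{92554} - - \frac{525}{302896} = - \frac{53}{92554} + \frac{525}{302896} = \frac{1478971}{1274283472}$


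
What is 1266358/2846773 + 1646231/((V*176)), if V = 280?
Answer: 4748852084803/140288973440 ≈ 33.851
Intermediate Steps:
1266358/2846773 + 1646231/((V*176)) = 1266358/2846773 + 1646231/((280*176)) = 1266358*(1/2846773) + 1646231/49280 = 1266358/2846773 + 1646231*(1/49280) = 1266358/2846773 + 1646231/49280 = 4748852084803/140288973440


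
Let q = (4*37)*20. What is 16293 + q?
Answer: 19253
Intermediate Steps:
q = 2960 (q = 148*20 = 2960)
16293 + q = 16293 + 2960 = 19253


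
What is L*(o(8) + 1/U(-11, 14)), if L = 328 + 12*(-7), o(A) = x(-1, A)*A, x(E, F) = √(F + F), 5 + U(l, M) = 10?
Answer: 39284/5 ≈ 7856.8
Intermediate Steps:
U(l, M) = 5 (U(l, M) = -5 + 10 = 5)
x(E, F) = √2*√F (x(E, F) = √(2*F) = √2*√F)
o(A) = √2*A^(3/2) (o(A) = (√2*√A)*A = √2*A^(3/2))
L = 244 (L = 328 - 84 = 244)
L*(o(8) + 1/U(-11, 14)) = 244*(√2*8^(3/2) + 1/5) = 244*(√2*(16*√2) + ⅕) = 244*(32 + ⅕) = 244*(161/5) = 39284/5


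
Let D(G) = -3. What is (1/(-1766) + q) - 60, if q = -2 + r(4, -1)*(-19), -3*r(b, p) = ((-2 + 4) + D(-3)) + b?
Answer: -75939/1766 ≈ -43.001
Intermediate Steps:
r(b, p) = ⅓ - b/3 (r(b, p) = -(((-2 + 4) - 3) + b)/3 = -((2 - 3) + b)/3 = -(-1 + b)/3 = ⅓ - b/3)
q = 17 (q = -2 + (⅓ - ⅓*4)*(-19) = -2 + (⅓ - 4/3)*(-19) = -2 - 1*(-19) = -2 + 19 = 17)
(1/(-1766) + q) - 60 = (1/(-1766) + 17) - 60 = (-1/1766 + 17) - 60 = 30021/1766 - 60 = -75939/1766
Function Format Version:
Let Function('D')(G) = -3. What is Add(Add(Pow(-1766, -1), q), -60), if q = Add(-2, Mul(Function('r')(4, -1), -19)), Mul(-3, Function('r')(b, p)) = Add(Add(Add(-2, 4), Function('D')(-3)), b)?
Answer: Rational(-75939, 1766) ≈ -43.001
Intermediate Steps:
Function('r')(b, p) = Add(Rational(1, 3), Mul(Rational(-1, 3), b)) (Function('r')(b, p) = Mul(Rational(-1, 3), Add(Add(Add(-2, 4), -3), b)) = Mul(Rational(-1, 3), Add(Add(2, -3), b)) = Mul(Rational(-1, 3), Add(-1, b)) = Add(Rational(1, 3), Mul(Rational(-1, 3), b)))
q = 17 (q = Add(-2, Mul(Add(Rational(1, 3), Mul(Rational(-1, 3), 4)), -19)) = Add(-2, Mul(Add(Rational(1, 3), Rational(-4, 3)), -19)) = Add(-2, Mul(-1, -19)) = Add(-2, 19) = 17)
Add(Add(Pow(-1766, -1), q), -60) = Add(Add(Pow(-1766, -1), 17), -60) = Add(Add(Rational(-1, 1766), 17), -60) = Add(Rational(30021, 1766), -60) = Rational(-75939, 1766)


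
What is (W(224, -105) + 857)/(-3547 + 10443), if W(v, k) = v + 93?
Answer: 587/3448 ≈ 0.17024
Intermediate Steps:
W(v, k) = 93 + v
(W(224, -105) + 857)/(-3547 + 10443) = ((93 + 224) + 857)/(-3547 + 10443) = (317 + 857)/6896 = 1174*(1/6896) = 587/3448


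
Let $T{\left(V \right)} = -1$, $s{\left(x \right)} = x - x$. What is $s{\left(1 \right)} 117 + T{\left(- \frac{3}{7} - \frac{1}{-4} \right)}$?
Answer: $-1$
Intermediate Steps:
$s{\left(x \right)} = 0$
$s{\left(1 \right)} 117 + T{\left(- \frac{3}{7} - \frac{1}{-4} \right)} = 0 \cdot 117 - 1 = 0 - 1 = -1$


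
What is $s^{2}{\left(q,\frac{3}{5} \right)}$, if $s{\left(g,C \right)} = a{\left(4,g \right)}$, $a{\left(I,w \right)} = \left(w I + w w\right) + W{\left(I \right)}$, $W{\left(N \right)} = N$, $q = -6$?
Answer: $256$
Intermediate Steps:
$a{\left(I,w \right)} = I + w^{2} + I w$ ($a{\left(I,w \right)} = \left(w I + w w\right) + I = \left(I w + w^{2}\right) + I = \left(w^{2} + I w\right) + I = I + w^{2} + I w$)
$s{\left(g,C \right)} = 4 + g^{2} + 4 g$
$s^{2}{\left(q,\frac{3}{5} \right)} = \left(4 + \left(-6\right)^{2} + 4 \left(-6\right)\right)^{2} = \left(4 + 36 - 24\right)^{2} = 16^{2} = 256$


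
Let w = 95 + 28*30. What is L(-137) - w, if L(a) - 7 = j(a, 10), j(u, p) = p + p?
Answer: -908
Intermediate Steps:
j(u, p) = 2*p
L(a) = 27 (L(a) = 7 + 2*10 = 7 + 20 = 27)
w = 935 (w = 95 + 840 = 935)
L(-137) - w = 27 - 1*935 = 27 - 935 = -908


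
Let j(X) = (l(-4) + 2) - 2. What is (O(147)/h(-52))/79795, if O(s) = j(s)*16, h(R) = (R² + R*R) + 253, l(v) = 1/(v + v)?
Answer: -2/451719495 ≈ -4.4275e-9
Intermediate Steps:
l(v) = 1/(2*v)
j(X) = -⅛ (j(X) = ((½)/(-4) + 2) - 2 = ((½)*(-¼) + 2) - 2 = (-⅛ + 2) - 2 = 15/8 - 2 = -⅛)
h(R) = 253 + 2*R² (h(R) = (R² + R²) + 253 = 2*R² + 253 = 253 + 2*R²)
O(s) = -2 (O(s) = -⅛*16 = -2)
(O(147)/h(-52))/79795 = -2/(253 + 2*(-52)²)/79795 = -2/(253 + 2*2704)*(1/79795) = -2/(253 + 5408)*(1/79795) = -2/5661*(1/79795) = -2*1/5661*(1/79795) = -2/5661*1/79795 = -2/451719495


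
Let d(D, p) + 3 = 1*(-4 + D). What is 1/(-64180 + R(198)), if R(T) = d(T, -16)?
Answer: -1/63989 ≈ -1.5628e-5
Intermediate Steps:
d(D, p) = -7 + D (d(D, p) = -3 + 1*(-4 + D) = -3 + (-4 + D) = -7 + D)
R(T) = -7 + T
1/(-64180 + R(198)) = 1/(-64180 + (-7 + 198)) = 1/(-64180 + 191) = 1/(-63989) = -1/63989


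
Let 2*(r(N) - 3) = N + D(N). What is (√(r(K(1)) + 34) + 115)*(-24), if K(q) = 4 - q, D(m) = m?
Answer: -2760 - 48*√10 ≈ -2911.8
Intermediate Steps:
r(N) = 3 + N (r(N) = 3 + (N + N)/2 = 3 + (2*N)/2 = 3 + N)
(√(r(K(1)) + 34) + 115)*(-24) = (√((3 + (4 - 1*1)) + 34) + 115)*(-24) = (√((3 + (4 - 1)) + 34) + 115)*(-24) = (√((3 + 3) + 34) + 115)*(-24) = (√(6 + 34) + 115)*(-24) = (√40 + 115)*(-24) = (2*√10 + 115)*(-24) = (115 + 2*√10)*(-24) = -2760 - 48*√10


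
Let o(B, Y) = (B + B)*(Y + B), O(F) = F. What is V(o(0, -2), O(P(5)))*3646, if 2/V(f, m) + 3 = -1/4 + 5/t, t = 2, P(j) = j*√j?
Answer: -29168/3 ≈ -9722.7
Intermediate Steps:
P(j) = j^(3/2)
o(B, Y) = 2*B*(B + Y) (o(B, Y) = (2*B)*(B + Y) = 2*B*(B + Y))
V(f, m) = -8/3 (V(f, m) = 2/(-3 + (-1/4 + 5/2)) = 2/(-3 + (-1*¼ + 5*(½))) = 2/(-3 + (-¼ + 5/2)) = 2/(-3 + 9/4) = 2/(-¾) = 2*(-4/3) = -8/3)
V(o(0, -2), O(P(5)))*3646 = -8/3*3646 = -29168/3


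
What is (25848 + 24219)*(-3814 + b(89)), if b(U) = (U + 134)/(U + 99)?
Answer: -35888476203/188 ≈ -1.9090e+8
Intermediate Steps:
b(U) = (134 + U)/(99 + U)
(25848 + 24219)*(-3814 + b(89)) = (25848 + 24219)*(-3814 + (134 + 89)/(99 + 89)) = 50067*(-3814 + 223/188) = 50067*(-716809/188) = -35888476203/188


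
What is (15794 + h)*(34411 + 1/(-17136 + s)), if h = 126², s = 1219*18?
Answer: 2618780692945/2403 ≈ 1.0898e+9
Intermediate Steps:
s = 21942
h = 15876
(15794 + h)*(34411 + 1/(-17136 + s)) = (15794 + 15876)*(34411 + 1/(-17136 + 21942)) = 31670*(34411 + 1/4806) = 31670*(165379267/4806) = 2618780692945/2403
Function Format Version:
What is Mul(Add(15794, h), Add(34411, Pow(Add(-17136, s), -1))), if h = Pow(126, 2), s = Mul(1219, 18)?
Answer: Rational(2618780692945, 2403) ≈ 1.0898e+9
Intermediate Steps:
s = 21942
h = 15876
Mul(Add(15794, h), Add(34411, Pow(Add(-17136, s), -1))) = Mul(Add(15794, 15876), Add(34411, Pow(Add(-17136, 21942), -1))) = Mul(31670, Add(34411, Pow(4806, -1))) = Mul(31670, Add(34411, Rational(1, 4806))) = Mul(31670, Rational(165379267, 4806)) = Rational(2618780692945, 2403)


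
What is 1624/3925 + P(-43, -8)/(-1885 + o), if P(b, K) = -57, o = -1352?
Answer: 1826871/4235075 ≈ 0.43137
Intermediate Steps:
1624/3925 + P(-43, -8)/(-1885 + o) = 1624/3925 - 57/(-1885 - 1352) = 1624*(1/3925) - 57/(-3237) = 1624/3925 - 57*(-1/3237) = 1624/3925 + 19/1079 = 1826871/4235075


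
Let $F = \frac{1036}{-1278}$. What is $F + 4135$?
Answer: $\frac{2641747}{639} \approx 4134.2$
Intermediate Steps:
$F = - \frac{518}{639}$ ($F = 1036 \left(- \frac{1}{1278}\right) = - \frac{518}{639} \approx -0.81064$)
$F + 4135 = - \frac{518}{639} + 4135 = \frac{2641747}{639}$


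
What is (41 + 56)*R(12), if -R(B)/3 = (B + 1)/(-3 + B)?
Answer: -1261/3 ≈ -420.33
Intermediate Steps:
R(B) = -3*(1 + B)/(-3 + B) (R(B) = -3*(B + 1)/(-3 + B) = -3*(1 + B)/(-3 + B))
(41 + 56)*R(12) = (41 + 56)*(3*(-1 - 1*12)/(-3 + 12)) = 97*(3*(-1 - 12)/9) = 97*(3*(⅑)*(-13)) = 97*(-13/3) = -1261/3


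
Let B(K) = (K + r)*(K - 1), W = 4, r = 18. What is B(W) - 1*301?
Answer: -235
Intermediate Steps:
B(K) = (-1 + K)*(18 + K) (B(K) = (K + 18)*(K - 1) = (18 + K)*(-1 + K) = (-1 + K)*(18 + K))
B(W) - 1*301 = (-18 + 4**2 + 17*4) - 1*301 = (-18 + 16 + 68) - 301 = 66 - 301 = -235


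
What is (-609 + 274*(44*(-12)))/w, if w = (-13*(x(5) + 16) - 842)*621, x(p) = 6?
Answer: 48427/233496 ≈ 0.20740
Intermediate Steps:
w = -700488 (w = (-13*(6 + 16) - 842)*621 = (-13*22 - 842)*621 = (-286 - 842)*621 = -1128*621 = -700488)
(-609 + 274*(44*(-12)))/w = (-609 + 274*(44*(-12)))/(-700488) = (-609 + 274*(-528))*(-1/700488) = (-609 - 144672)*(-1/700488) = -145281*(-1/700488) = 48427/233496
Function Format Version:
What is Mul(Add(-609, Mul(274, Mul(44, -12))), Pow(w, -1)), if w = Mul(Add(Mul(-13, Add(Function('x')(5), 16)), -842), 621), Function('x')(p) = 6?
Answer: Rational(48427, 233496) ≈ 0.20740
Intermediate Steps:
w = -700488 (w = Mul(Add(Mul(-13, Add(6, 16)), -842), 621) = Mul(Add(Mul(-13, 22), -842), 621) = Mul(Add(-286, -842), 621) = Mul(-1128, 621) = -700488)
Mul(Add(-609, Mul(274, Mul(44, -12))), Pow(w, -1)) = Mul(Add(-609, Mul(274, Mul(44, -12))), Pow(-700488, -1)) = Mul(Add(-609, Mul(274, -528)), Rational(-1, 700488)) = Mul(Add(-609, -144672), Rational(-1, 700488)) = Mul(-145281, Rational(-1, 700488)) = Rational(48427, 233496)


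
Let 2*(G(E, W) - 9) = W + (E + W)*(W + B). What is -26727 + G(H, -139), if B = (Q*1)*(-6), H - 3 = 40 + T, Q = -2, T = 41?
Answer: -23295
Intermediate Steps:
H = 84 (H = 3 + (40 + 41) = 3 + 81 = 84)
B = 12 (B = -2*1*(-6) = -2*(-6) = 12)
G(E, W) = 9 + W/2 + (12 + W)*(E + W)/2 (G(E, W) = 9 + (W + (E + W)*(W + 12))/2 = 9 + (W + (E + W)*(12 + W))/2 = 9 + (W + (12 + W)*(E + W))/2 = 9 + (W/2 + (12 + W)*(E + W)/2) = 9 + W/2 + (12 + W)*(E + W)/2)
-26727 + G(H, -139) = -26727 + (9 + (½)*(-139)² + 6*84 + (13/2)*(-139) + (½)*84*(-139)) = -26727 + (9 + (½)*19321 + 504 - 1807/2 - 5838) = -26727 + (9 + 19321/2 + 504 - 1807/2 - 5838) = -26727 + 3432 = -23295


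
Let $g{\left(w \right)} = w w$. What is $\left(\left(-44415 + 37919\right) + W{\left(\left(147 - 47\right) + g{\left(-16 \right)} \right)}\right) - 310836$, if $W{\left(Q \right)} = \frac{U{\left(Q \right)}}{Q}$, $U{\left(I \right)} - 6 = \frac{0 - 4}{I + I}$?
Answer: $- \frac{20108693109}{63368} \approx -3.1733 \cdot 10^{5}$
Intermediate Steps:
$g{\left(w \right)} = w^{2}$
$U{\left(I \right)} = 6 - \frac{2}{I}$ ($U{\left(I \right)} = 6 + \frac{0 - 4}{I + I} = 6 - \frac{4}{2 I} = 6 - 4 \frac{1}{2 I} = 6 - \frac{2}{I}$)
$W{\left(Q \right)} = \frac{6 - \frac{2}{Q}}{Q}$
$\left(\left(-44415 + 37919\right) + W{\left(\left(147 - 47\right) + g{\left(-16 \right)} \right)}\right) - 310836 = \left(\left(-44415 + 37919\right) + \frac{2 \left(-1 + 3 \left(\left(147 - 47\right) + \left(-16\right)^{2}\right)\right)}{\left(\left(147 - 47\right) + \left(-16\right)^{2}\right)^{2}}\right) - 310836 = \left(-6496 + \frac{2 \left(-1 + 3 \left(\left(147 - 47\right) + 256\right)\right)}{\left(\left(147 - 47\right) + 256\right)^{2}}\right) - 310836 = \left(-6496 + \frac{2 \left(-1 + 3 \left(100 + 256\right)\right)}{\left(100 + 256\right)^{2}}\right) - 310836 = \left(-6496 + \frac{2 \left(-1 + 3 \cdot 356\right)}{126736}\right) - 310836 = \left(-6496 + 2 \cdot \frac{1}{126736} \left(-1 + 1068\right)\right) - 310836 = \left(-6496 + 2 \cdot \frac{1}{126736} \cdot 1067\right) - 310836 = \left(-6496 + \frac{1067}{63368}\right) - 310836 = - \frac{411637461}{63368} - 310836 = - \frac{20108693109}{63368}$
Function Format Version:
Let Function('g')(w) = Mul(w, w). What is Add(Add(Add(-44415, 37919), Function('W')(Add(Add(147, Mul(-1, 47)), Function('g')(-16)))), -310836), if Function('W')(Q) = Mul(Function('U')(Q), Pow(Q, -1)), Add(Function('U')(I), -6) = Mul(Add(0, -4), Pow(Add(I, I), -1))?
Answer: Rational(-20108693109, 63368) ≈ -3.1733e+5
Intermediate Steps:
Function('g')(w) = Pow(w, 2)
Function('U')(I) = Add(6, Mul(-2, Pow(I, -1))) (Function('U')(I) = Add(6, Mul(Add(0, -4), Pow(Add(I, I), -1))) = Add(6, Mul(-4, Pow(Mul(2, I), -1))) = Add(6, Mul(-4, Mul(Rational(1, 2), Pow(I, -1)))) = Add(6, Mul(-2, Pow(I, -1))))
Function('W')(Q) = Mul(Pow(Q, -1), Add(6, Mul(-2, Pow(Q, -1)))) (Function('W')(Q) = Mul(Add(6, Mul(-2, Pow(Q, -1))), Pow(Q, -1)) = Mul(Pow(Q, -1), Add(6, Mul(-2, Pow(Q, -1)))))
Add(Add(Add(-44415, 37919), Function('W')(Add(Add(147, Mul(-1, 47)), Function('g')(-16)))), -310836) = Add(Add(Add(-44415, 37919), Mul(2, Pow(Add(Add(147, Mul(-1, 47)), Pow(-16, 2)), -2), Add(-1, Mul(3, Add(Add(147, Mul(-1, 47)), Pow(-16, 2)))))), -310836) = Add(Add(-6496, Mul(2, Pow(Add(Add(147, -47), 256), -2), Add(-1, Mul(3, Add(Add(147, -47), 256))))), -310836) = Add(Add(-6496, Mul(2, Pow(Add(100, 256), -2), Add(-1, Mul(3, Add(100, 256))))), -310836) = Add(Add(-6496, Mul(2, Pow(356, -2), Add(-1, Mul(3, 356)))), -310836) = Add(Add(-6496, Mul(2, Rational(1, 126736), Add(-1, 1068))), -310836) = Add(Add(-6496, Mul(2, Rational(1, 126736), 1067)), -310836) = Add(Add(-6496, Rational(1067, 63368)), -310836) = Add(Rational(-411637461, 63368), -310836) = Rational(-20108693109, 63368)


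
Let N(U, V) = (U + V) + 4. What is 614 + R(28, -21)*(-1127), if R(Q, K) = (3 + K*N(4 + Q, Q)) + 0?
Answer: 1511921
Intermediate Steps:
N(U, V) = 4 + U + V
R(Q, K) = 3 + K*(8 + 2*Q) (R(Q, K) = (3 + K*(4 + (4 + Q) + Q)) + 0 = (3 + K*(8 + 2*Q)) + 0 = 3 + K*(8 + 2*Q))
614 + R(28, -21)*(-1127) = 614 + (3 + 2*(-21)*(4 + 28))*(-1127) = 614 + (3 + 2*(-21)*32)*(-1127) = 614 + (3 - 1344)*(-1127) = 614 - 1341*(-1127) = 614 + 1511307 = 1511921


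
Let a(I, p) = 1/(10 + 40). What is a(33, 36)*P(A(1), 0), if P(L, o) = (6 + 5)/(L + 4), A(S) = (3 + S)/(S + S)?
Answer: 11/300 ≈ 0.036667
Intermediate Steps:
A(S) = (3 + S)/(2*S) (A(S) = (3 + S)/((2*S)) = (3 + S)*(1/(2*S)) = (3 + S)/(2*S))
a(I, p) = 1/50
P(L, o) = 11/(4 + L)
a(33, 36)*P(A(1), 0) = (11/(4 + (½)*(3 + 1)/1))/50 = (11/(4 + (½)*1*4))/50 = (11/(4 + 2))/50 = (11/6)/50 = (11*(⅙))/50 = (1/50)*(11/6) = 11/300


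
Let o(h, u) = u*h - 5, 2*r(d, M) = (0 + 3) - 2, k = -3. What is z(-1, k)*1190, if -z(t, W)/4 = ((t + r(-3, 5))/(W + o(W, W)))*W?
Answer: -7140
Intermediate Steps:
r(d, M) = 1/2 (r(d, M) = ((0 + 3) - 2)/2 = (3 - 2)/2 = (1/2)*1 = 1/2)
o(h, u) = -5 + h*u (o(h, u) = h*u - 5 = -5 + h*u)
z(t, W) = -4*W*(1/2 + t)/(-5 + W + W**2) (z(t, W) = -4*(t + 1/2)/(W + (-5 + W*W))*W = -4*(1/2 + t)/(W + (-5 + W**2))*W = -4*(1/2 + t)/(-5 + W + W**2)*W = -4*W*(1/2 + t)/(-5 + W + W**2))
z(-1, k)*1190 = -2*(-3)*(1 + 2*(-1))/(-5 - 3 + (-3)**2)*1190 = -2*(-3)*(1 - 2)/(-5 - 3 + 9)*1190 = -2*(-3)*(-1)/1*1190 = -2*(-3)*1*(-1)*1190 = -6*1190 = -7140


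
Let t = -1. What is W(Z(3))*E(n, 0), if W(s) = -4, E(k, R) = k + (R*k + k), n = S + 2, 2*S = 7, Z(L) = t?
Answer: -44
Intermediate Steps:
Z(L) = -1
S = 7/2 (S = (½)*7 = 7/2 ≈ 3.5000)
n = 11/2 (n = 7/2 + 2 = 11/2 ≈ 5.5000)
E(k, R) = 2*k + R*k (E(k, R) = k + (k + R*k) = 2*k + R*k)
W(Z(3))*E(n, 0) = -22*(2 + 0) = -22*2 = -4*11 = -44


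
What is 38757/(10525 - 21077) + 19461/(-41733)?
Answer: -607599451/146788872 ≈ -4.1393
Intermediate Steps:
38757/(10525 - 21077) + 19461/(-41733) = 38757/(-10552) + 19461*(-1/41733) = 38757*(-1/10552) - 6487/13911 = -38757/10552 - 6487/13911 = -607599451/146788872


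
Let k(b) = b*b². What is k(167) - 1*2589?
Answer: 4654874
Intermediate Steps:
k(b) = b³
k(167) - 1*2589 = 167³ - 1*2589 = 4657463 - 2589 = 4654874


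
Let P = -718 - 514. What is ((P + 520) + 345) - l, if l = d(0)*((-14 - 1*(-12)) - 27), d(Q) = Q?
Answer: -367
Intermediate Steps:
P = -1232
l = 0 (l = 0*((-14 - 1*(-12)) - 27) = 0*((-14 + 12) - 27) = 0*(-2 - 27) = 0*(-29) = 0)
((P + 520) + 345) - l = ((-1232 + 520) + 345) - 1*0 = (-712 + 345) + 0 = -367 + 0 = -367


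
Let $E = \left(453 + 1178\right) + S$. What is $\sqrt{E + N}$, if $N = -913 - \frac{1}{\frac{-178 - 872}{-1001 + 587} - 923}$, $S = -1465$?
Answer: $\frac{i \sqrt{753306225810}}{31756} \approx 27.331 i$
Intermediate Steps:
$E = 166$ ($E = \left(453 + 1178\right) - 1465 = 1631 - 1465 = 166$)
$N = - \frac{57986387}{63512}$ ($N = -913 - \frac{1}{- \frac{1050}{-414} - 923} = -913 - \frac{1}{\left(-1050\right) \left(- \frac{1}{414}\right) - 923} = -913 - \frac{1}{\frac{175}{69} - 923} = -913 - \frac{1}{- \frac{63512}{69}} = -913 - - \frac{69}{63512} = -913 + \frac{69}{63512} = - \frac{57986387}{63512} \approx -913.0$)
$\sqrt{E + N} = \sqrt{166 - \frac{57986387}{63512}} = \sqrt{- \frac{47443395}{63512}} = \frac{i \sqrt{753306225810}}{31756}$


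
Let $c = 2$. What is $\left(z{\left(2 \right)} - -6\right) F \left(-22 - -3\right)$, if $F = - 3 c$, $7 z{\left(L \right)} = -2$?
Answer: $\frac{4560}{7} \approx 651.43$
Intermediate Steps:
$z{\left(L \right)} = - \frac{2}{7}$ ($z{\left(L \right)} = \frac{1}{7} \left(-2\right) = - \frac{2}{7}$)
$F = -6$ ($F = \left(-3\right) 2 = -6$)
$\left(z{\left(2 \right)} - -6\right) F \left(-22 - -3\right) = \left(- \frac{2}{7} - -6\right) \left(-6\right) \left(-22 - -3\right) = \left(- \frac{2}{7} + 6\right) \left(-6\right) \left(-22 + 3\right) = \frac{40}{7} \left(-6\right) \left(-19\right) = \left(- \frac{240}{7}\right) \left(-19\right) = \frac{4560}{7}$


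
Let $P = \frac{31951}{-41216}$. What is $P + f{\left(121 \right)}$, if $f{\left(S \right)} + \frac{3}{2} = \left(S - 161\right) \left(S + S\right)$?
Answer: $- \frac{399064655}{41216} \approx -9682.3$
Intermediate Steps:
$P = - \frac{31951}{41216}$ ($P = 31951 \left(- \frac{1}{41216}\right) = - \frac{31951}{41216} \approx -0.77521$)
$f{\left(S \right)} = - \frac{3}{2} + 2 S \left(-161 + S\right)$ ($f{\left(S \right)} = - \frac{3}{2} + \left(S - 161\right) \left(S + S\right) = - \frac{3}{2} + \left(-161 + S\right) 2 S = - \frac{3}{2} + 2 S \left(-161 + S\right)$)
$P + f{\left(121 \right)} = - \frac{31951}{41216} - \left(\frac{77927}{2} - 29282\right) = - \frac{31951}{41216} - \frac{19363}{2} = - \frac{399064655}{41216}$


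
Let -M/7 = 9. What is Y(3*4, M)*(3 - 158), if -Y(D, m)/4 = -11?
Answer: -6820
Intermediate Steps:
M = -63 (M = -7*9 = -63)
Y(D, m) = 44 (Y(D, m) = -4*(-11) = 44)
Y(3*4, M)*(3 - 158) = 44*(3 - 158) = 44*(-155) = -6820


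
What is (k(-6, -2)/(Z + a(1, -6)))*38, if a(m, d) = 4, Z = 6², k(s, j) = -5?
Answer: -19/4 ≈ -4.7500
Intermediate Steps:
Z = 36
(k(-6, -2)/(Z + a(1, -6)))*38 = (-5/(36 + 4))*38 = (-5/40)*38 = ((1/40)*(-5))*38 = -⅛*38 = -19/4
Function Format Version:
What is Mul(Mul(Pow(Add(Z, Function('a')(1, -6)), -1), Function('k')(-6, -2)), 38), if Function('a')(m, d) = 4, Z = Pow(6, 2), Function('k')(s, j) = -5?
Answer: Rational(-19, 4) ≈ -4.7500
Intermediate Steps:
Z = 36
Mul(Mul(Pow(Add(Z, Function('a')(1, -6)), -1), Function('k')(-6, -2)), 38) = Mul(Mul(Pow(Add(36, 4), -1), -5), 38) = Mul(Mul(Pow(40, -1), -5), 38) = Mul(Mul(Rational(1, 40), -5), 38) = Mul(Rational(-1, 8), 38) = Rational(-19, 4)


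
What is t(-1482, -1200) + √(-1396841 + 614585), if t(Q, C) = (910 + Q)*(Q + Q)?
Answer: 1695408 + 4*I*√48891 ≈ 1.6954e+6 + 884.45*I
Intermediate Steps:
t(Q, C) = 2*Q*(910 + Q) (t(Q, C) = (910 + Q)*(2*Q) = 2*Q*(910 + Q))
t(-1482, -1200) + √(-1396841 + 614585) = 2*(-1482)*(910 - 1482) + √(-1396841 + 614585) = 2*(-1482)*(-572) + √(-782256) = 1695408 + 4*I*√48891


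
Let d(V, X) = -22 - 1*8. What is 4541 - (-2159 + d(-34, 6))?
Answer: 6730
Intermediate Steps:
d(V, X) = -30 (d(V, X) = -22 - 8 = -30)
4541 - (-2159 + d(-34, 6)) = 4541 - (-2159 - 30) = 4541 - 1*(-2189) = 4541 + 2189 = 6730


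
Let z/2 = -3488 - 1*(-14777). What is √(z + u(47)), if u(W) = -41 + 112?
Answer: √22649 ≈ 150.50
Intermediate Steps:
u(W) = 71
z = 22578 (z = 2*(-3488 - 1*(-14777)) = 2*(-3488 + 14777) = 2*11289 = 22578)
√(z + u(47)) = √(22578 + 71) = √22649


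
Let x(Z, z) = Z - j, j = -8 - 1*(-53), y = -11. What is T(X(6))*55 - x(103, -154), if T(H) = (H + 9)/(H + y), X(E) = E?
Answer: -223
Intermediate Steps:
j = 45 (j = -8 + 53 = 45)
x(Z, z) = -45 + Z (x(Z, z) = Z - 1*45 = Z - 45 = -45 + Z)
T(H) = (9 + H)/(-11 + H) (T(H) = (H + 9)/(H - 11) = (9 + H)/(-11 + H))
T(X(6))*55 - x(103, -154) = ((9 + 6)/(-11 + 6))*55 - (-45 + 103) = (15/(-5))*55 - 1*58 = -⅕*15*55 - 58 = -3*55 - 58 = -165 - 58 = -223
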